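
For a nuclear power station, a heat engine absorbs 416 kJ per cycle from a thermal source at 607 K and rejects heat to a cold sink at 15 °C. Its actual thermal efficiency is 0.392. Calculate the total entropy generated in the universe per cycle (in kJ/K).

ΔS_univ ≈ 0.1924 kJ/K

T_C = 15 °C → 15 + 273.15 = 288.15 K.
W = η·Q_H = 0.392 × 416 = 163.1 kJ, so Q_C = Q_H − W = 252.9 kJ.
Reservoir entropy changes: ΔS_H = −Q_H/T_H = −416/607.00 = -0.6853 kJ/K and ΔS_C = +Q_C/T_C = 252.9/288.15 = 0.8778 kJ/K.
ΔS_univ = −Q_H/T_H + Q_C/T_C = 0.1924 kJ/K (> 0, since η = 0.392 < η_Carnot = 0.525).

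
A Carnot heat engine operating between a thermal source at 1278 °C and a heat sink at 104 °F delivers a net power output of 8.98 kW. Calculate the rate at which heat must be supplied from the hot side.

T_H = 1278 °C → 1278 + 273.15 = 1551.15 K.
T_C = 104 °F → (104 − 32) × 5/9 = 40.00 °C = 313.15 K.
The Carnot efficiency is η = 1 − T_C/T_H = 1 − 313.15/1551.15 = 0.7981.
Q_H = W/η = 8.98/0.7981 = 11.25 kW.

Q̇_H ≈ 11.25 kW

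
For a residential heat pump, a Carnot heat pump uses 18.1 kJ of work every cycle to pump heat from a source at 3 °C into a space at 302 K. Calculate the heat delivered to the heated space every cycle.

Q_H ≈ 211.5 kJ

T_C = 3 °C → 3 + 273.15 = 276.15 K.
COP_HP = T_H/(T_H − T_C) = 302.00/25.85 = 11.6828.
Q_H = COP_HP · W = 11.6828 × 18.1 = 211.5 kJ.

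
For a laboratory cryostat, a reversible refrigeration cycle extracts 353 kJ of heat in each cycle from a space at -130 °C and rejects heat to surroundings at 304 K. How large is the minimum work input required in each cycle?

T_C = -130 °C → -130 + 273.15 = 143.15 K.
For a reversible refrigerator, COP_R = T_C/(T_H − T_C) = 143.15/160.85 = 0.8900.
W = Q_C/COP_R = 353/0.8900 = 396.6 kJ.

W_in ≈ 396.6 kJ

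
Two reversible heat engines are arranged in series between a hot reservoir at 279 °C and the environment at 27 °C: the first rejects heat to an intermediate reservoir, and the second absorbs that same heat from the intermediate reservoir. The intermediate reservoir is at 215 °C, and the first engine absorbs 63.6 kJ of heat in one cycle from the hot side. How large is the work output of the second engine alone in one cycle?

T_H = 279 °C → 279 + 273.15 = 552.15 K.
T_C = 27 °C → 27 + 273.15 = 300.15 K.
T_m = 215 °C → 215 + 273.15 = 488.15 K.
Heat entering the second stage: Q_m = Q_H·(T_m/T_H) = 63.6 × 488.15/552.15 = 56.2 kJ.
Second-stage efficiency η₂ = 1 − T_C/T_m = 1 − 300.15/488.15 = 0.3851, so W₂ = η₂·Q_m = 21.7 kJ.

W₂ ≈ 21.7 kJ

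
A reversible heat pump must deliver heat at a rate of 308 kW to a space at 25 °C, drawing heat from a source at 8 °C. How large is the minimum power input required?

Ẇ_in ≈ 17.6 kW

T_H = 25 °C → 25 + 273.15 = 298.15 K.
T_C = 8 °C → 8 + 273.15 = 281.15 K.
Reversible heating COP: COP_HP = T_H/(T_H − T_C) = 298.15/17.00 = 17.5382.
W = Q_H/COP_HP = 308/17.5382 = 17.6 kW.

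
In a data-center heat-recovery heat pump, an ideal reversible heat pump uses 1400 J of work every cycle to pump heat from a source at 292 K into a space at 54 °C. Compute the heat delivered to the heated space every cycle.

T_H = 54 °C → 54 + 273.15 = 327.15 K.
For a reversible heat pump, COP_HP = T_H/(T_H − T_C) = 327.15/35.15 = 9.3073.
Q_H = COP_HP · W = 9.3073 × 1400 = 13000 J.

Q_H ≈ 13000 J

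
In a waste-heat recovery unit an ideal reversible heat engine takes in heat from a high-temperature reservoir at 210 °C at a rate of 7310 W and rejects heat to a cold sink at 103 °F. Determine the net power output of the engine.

Ẇ ≈ 2580 W

T_H = 210 °C → 210 + 273.15 = 483.15 K.
T_C = 103 °F → (103 − 32) × 5/9 = 39.44 °C = 312.59 K.
The Carnot efficiency is η = 1 − T_C/T_H = 1 − 312.59/483.15 = 0.3530.
W = η·Q_H = 0.3530 × 7310 = 2580 W.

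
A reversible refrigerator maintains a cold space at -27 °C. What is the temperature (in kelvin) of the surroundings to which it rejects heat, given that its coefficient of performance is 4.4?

T_H ≈ 302.1 K

T_C = -27 °C → -27 + 273.15 = 246.15 K.
COP_R = T_C/(T_H − T_C) ⇒ T_H = T_C·(1 + 1/COP_R) = 246.15 × (1 + 1/4.4) = 302.1 K.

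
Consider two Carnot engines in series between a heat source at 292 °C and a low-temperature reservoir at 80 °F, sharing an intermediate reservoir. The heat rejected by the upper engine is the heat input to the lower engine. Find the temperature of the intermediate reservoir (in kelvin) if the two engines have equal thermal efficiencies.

T_H = 292 °C → 292 + 273.15 = 565.15 K.
T_C = 80 °F → (80 − 32) × 5/9 = 26.67 °C = 299.82 K.
Equal efficiencies require 1 − T_m/T_H = 1 − T_C/T_m, i.e. T_m/T_H = T_C/T_m, so T_m = √(T_H·T_C) = √(565.15 × 299.82) = 412 K.

T_m ≈ 412 K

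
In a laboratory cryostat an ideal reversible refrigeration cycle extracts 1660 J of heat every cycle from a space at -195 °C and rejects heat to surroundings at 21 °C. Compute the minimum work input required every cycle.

T_H = 21 °C → 21 + 273.15 = 294.15 K.
T_C = -195 °C → -195 + 273.15 = 78.15 K.
COP_R = T_C/(T_H − T_C) = 78.15/216.00 = 0.3618.
W = Q_C/COP_R = 1660/0.3618 = 4590 J.

W_in ≈ 4590 J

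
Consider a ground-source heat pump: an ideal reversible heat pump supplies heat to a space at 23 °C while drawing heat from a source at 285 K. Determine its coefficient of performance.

T_H = 23 °C → 23 + 273.15 = 296.15 K.
For a reversible heat pump, COP_HP = T_H/(T_H − T_C) = 296.15/(296.15 − 285.00) = 26.56.

COP_HP ≈ 26.56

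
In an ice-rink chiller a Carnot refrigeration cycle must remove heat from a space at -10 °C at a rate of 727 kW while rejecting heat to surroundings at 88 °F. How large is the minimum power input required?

Ẇ_in ≈ 113.6 kW

T_H = 88 °F → (88 − 32) × 5/9 = 31.11 °C = 304.26 K.
T_C = -10 °C → -10 + 273.15 = 263.15 K.
COP_R = T_C/(T_H − T_C) = 263.15/41.11 = 6.4009.
W = Q_C/COP_R = 727/6.4009 = 113.6 kW.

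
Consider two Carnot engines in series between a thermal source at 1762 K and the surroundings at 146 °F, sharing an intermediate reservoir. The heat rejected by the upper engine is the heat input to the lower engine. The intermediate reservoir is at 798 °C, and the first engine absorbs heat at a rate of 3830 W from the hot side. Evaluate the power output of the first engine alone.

Ẇ₁ ≈ 1502 W

T_C = 146 °F → (146 − 32) × 5/9 = 63.33 °C = 336.48 K.
T_m = 798 °C → 798 + 273.15 = 1071.15 K.
First-stage efficiency η₁ = 1 − T_m/T_H = 1 − 1071.15/1762.00 = 0.3921.
W₁ = η₁·Q_H = 0.3921 × 3830 = 1502 W.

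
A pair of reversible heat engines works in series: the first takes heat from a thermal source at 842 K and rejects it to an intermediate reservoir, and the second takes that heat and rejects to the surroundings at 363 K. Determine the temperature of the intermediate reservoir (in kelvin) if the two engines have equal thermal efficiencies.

Equal efficiencies require 1 − T_m/T_H = 1 − T_C/T_m, i.e. T_m/T_H = T_C/T_m, so T_m = √(T_H·T_C) = √(842.00 × 363.00) = 553 K.

T_m ≈ 553 K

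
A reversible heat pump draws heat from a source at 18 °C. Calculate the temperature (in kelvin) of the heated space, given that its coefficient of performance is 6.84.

T_C = 18 °C → 18 + 273.15 = 291.15 K.
COP_HP = T_H/(T_H − T_C) ⇒ T_H = T_C·COP_HP/(COP_HP − 1) = 291.15 × 6.84/(6.84 − 1) = 341.0 K.

T_H ≈ 341.0 K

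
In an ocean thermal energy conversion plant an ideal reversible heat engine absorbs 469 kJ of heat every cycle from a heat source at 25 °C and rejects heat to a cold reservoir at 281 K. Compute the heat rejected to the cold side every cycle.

T_H = 25 °C → 25 + 273.15 = 298.15 K.
Carnot efficiency: η = 1 − T_C/T_H = 1 − 281.00/298.15 = 0.0575.
For a reversible cycle Q_C/Q_H = T_C/T_H, so Q_C = 469 × 281.00/298.15 = 442 kJ.

Q_C ≈ 442 kJ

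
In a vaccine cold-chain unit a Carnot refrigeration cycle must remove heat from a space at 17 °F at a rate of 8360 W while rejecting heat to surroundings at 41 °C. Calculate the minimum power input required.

T_H = 41 °C → 41 + 273.15 = 314.15 K.
T_C = 17 °F → (17 − 32) × 5/9 = -8.33 °C = 264.82 K.
For a reversible refrigerator, COP_R = T_C/(T_H − T_C) = 264.82/49.33 = 5.3679.
W = Q_C/COP_R = 8360/5.3679 = 1560 W.

Ẇ_in ≈ 1560 W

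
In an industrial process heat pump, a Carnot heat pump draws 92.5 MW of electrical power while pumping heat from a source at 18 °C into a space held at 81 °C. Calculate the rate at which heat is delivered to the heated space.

Q̇_H ≈ 520 MW

T_H = 81 °C → 81 + 273.15 = 354.15 K.
T_C = 18 °C → 18 + 273.15 = 291.15 K.
The Carnot heat-pump COP is COP_HP = T_H/(T_H − T_C) = 354.15/63.00 = 5.6214.
Q_H = COP_HP · W = 5.6214 × 92.5 = 520 MW.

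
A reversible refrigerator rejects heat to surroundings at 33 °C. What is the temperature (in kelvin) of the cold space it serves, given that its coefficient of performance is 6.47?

T_H = 33 °C → 33 + 273.15 = 306.15 K.
COP_R = T_C/(T_H − T_C) ⇒ T_C = T_H·COP_R/(1 + COP_R) = 306.15 × 6.47/(1 + 6.47) = 265.2 K.

T_C ≈ 265.2 K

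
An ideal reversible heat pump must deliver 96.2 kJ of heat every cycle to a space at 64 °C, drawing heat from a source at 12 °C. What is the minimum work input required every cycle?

T_H = 64 °C → 64 + 273.15 = 337.15 K.
T_C = 12 °C → 12 + 273.15 = 285.15 K.
Reversible heating COP: COP_HP = T_H/(T_H − T_C) = 337.15/52.00 = 6.4837.
W = Q_H/COP_HP = 96.2/6.4837 = 14.8 kJ.

W_in ≈ 14.8 kJ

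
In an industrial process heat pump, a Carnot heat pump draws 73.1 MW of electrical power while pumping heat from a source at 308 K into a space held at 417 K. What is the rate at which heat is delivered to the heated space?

Q̇_H ≈ 280 MW

The Carnot heat-pump COP is COP_HP = T_H/(T_H − T_C) = 417.00/109.00 = 3.8257.
Q_H = COP_HP · W = 3.8257 × 73.1 = 280 MW.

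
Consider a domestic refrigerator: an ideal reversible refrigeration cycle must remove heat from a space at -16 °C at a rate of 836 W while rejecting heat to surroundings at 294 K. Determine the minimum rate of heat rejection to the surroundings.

Q̇_H ≈ 956 W

T_C = -16 °C → -16 + 273.15 = 257.15 K.
For a reversible cycle Q_H/Q_C = T_H/T_C, so Q_H = Q_C·T_H/T_C = 836 × 294.00/257.15 = 956 W.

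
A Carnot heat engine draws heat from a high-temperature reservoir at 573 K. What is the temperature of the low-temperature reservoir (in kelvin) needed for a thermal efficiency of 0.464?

From η = 1 − T_C/T_H, T_C = T_H·(1 − η) = 573.00 × (1 − 0.464) = 307 K.

T_C ≈ 307 K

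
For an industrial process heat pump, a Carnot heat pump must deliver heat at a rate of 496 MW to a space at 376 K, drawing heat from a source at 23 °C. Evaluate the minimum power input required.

Ẇ_in ≈ 105 MW

T_C = 23 °C → 23 + 273.15 = 296.15 K.
COP_HP = T_H/(T_H − T_C) = 376.00/79.85 = 4.7088.
W = Q_H/COP_HP = 496/4.7088 = 105 MW.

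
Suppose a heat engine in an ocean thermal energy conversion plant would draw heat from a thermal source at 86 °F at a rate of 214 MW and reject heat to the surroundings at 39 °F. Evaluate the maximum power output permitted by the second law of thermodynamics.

Ẇ_max ≈ 18.4 MW

T_H = 86 °F → (86 − 32) × 5/9 = 30.00 °C = 303.15 K.
T_C = 39 °F → (39 − 32) × 5/9 = 3.89 °C = 277.04 K.
The second-law ceiling is the Carnot efficiency, η_max = 1 − T_C/T_H = 1 − 277.04/303.15 = 0.0861.
W_max = η_max · Q_H = 0.0861 × 214 = 18.4 MW.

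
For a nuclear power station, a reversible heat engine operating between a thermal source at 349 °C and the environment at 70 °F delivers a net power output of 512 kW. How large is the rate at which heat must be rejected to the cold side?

Q̇_C ≈ 459.5 kW

T_H = 349 °C → 349 + 273.15 = 622.15 K.
T_C = 70 °F → (70 − 32) × 5/9 = 21.11 °C = 294.26 K.
For a reversible engine, η = 1 − T_C/T_H = 1 − 294.26/622.15 = 0.5270.
Since Q_C/Q_H = T_C/T_H and Q_H = W/η, Q_C = W·T_C/(T_H − T_C) = 512 × 294.26/327.89 = 459.5 kW.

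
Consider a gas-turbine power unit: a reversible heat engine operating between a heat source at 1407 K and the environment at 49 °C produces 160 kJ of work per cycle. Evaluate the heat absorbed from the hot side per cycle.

T_C = 49 °C → 49 + 273.15 = 322.15 K.
For a reversible engine, η = 1 − T_C/T_H = 1 − 322.15/1407.00 = 0.7710.
Q_H = W/η = 160/0.7710 = 207.5 kJ.

Q_H ≈ 207.5 kJ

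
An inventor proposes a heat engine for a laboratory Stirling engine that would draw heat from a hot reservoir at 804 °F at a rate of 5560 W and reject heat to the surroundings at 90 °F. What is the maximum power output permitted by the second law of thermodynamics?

Ẇ_max ≈ 3140 W

T_H = 804 °F → (804 − 32) × 5/9 = 428.89 °C = 702.04 K.
T_C = 90 °F → (90 − 32) × 5/9 = 32.22 °C = 305.37 K.
The second-law ceiling is the Carnot efficiency, η_max = 1 − T_C/T_H = 1 − 305.37/702.04 = 0.5650.
W_max = η_max · Q_H = 0.5650 × 5560 = 3140 W.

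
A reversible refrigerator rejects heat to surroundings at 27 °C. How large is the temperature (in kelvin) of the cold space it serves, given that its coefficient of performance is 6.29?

T_C ≈ 259 K

T_H = 27 °C → 27 + 273.15 = 300.15 K.
COP_R = T_C/(T_H − T_C) ⇒ T_C = T_H·COP_R/(1 + COP_R) = 300.15 × 6.29/(1 + 6.29) = 259 K.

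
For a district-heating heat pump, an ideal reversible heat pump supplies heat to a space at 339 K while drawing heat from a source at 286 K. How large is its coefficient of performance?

COP_HP ≈ 6.396

For a reversible heat pump, COP_HP = T_H/(T_H − T_C) = 339.00/(339.00 − 286.00) = 6.396.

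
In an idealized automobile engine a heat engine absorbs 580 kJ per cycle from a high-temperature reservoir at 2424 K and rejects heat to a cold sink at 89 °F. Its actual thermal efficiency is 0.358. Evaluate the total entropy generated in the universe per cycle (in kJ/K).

T_C = 89 °F → (89 − 32) × 5/9 = 31.67 °C = 304.82 K.
W = η·Q_H = 0.358 × 580 = 207.6 kJ, so Q_C = Q_H − W = 372.4 kJ.
The hot reservoir loses entropy Q_H/T_H = 580/2424.00 = 0.2393 kJ/K; the cold reservoir gains Q_C/T_C = 372.4/304.82 = 1.222 kJ/K.
ΔS_univ = −Q_H/T_H + Q_C/T_C = 0.982 kJ/K (> 0, since η = 0.358 < η_Carnot = 0.874).

ΔS_univ ≈ 0.982 kJ/K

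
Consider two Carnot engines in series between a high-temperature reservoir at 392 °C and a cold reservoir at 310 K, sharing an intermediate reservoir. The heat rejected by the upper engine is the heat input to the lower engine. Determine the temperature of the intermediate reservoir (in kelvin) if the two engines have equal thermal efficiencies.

T_H = 392 °C → 392 + 273.15 = 665.15 K.
Equal efficiencies require 1 − T_m/T_H = 1 − T_C/T_m, i.e. T_m/T_H = T_C/T_m, so T_m = √(T_H·T_C) = √(665.15 × 310.00) = 454 K.

T_m ≈ 454 K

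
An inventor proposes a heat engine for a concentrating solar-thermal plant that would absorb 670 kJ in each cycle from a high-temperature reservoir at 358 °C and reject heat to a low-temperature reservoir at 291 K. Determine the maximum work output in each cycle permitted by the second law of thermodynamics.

T_H = 358 °C → 358 + 273.15 = 631.15 K.
The upper bound on efficiency is η_max = 1 − T_C/T_H = 1 − 291.00/631.15 = 0.5389.
W_max = η_max · Q_H = 0.5389 × 670 = 361 kJ.

W_max ≈ 361 kJ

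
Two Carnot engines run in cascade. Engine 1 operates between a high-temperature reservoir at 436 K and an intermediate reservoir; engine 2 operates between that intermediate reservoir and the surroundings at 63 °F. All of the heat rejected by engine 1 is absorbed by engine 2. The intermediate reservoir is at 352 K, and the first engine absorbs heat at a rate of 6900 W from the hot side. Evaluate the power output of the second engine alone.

T_C = 63 °F → (63 − 32) × 5/9 = 17.22 °C = 290.37 K.
Heat entering the second stage: Q_m = Q_H·(T_m/T_H) = 6900 × 352.00/436.00 = 5570 W.
Second-stage efficiency η₂ = 1 − T_C/T_m = 1 − 290.37/352.00 = 0.1751, so W₂ = η₂·Q_m = 975 W.

Ẇ₂ ≈ 975 W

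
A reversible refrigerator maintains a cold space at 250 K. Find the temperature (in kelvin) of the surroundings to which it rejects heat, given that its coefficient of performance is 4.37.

COP_R = T_C/(T_H − T_C) ⇒ T_H = T_C·(1 + 1/COP_R) = 250.00 × (1 + 1/4.37) = 307 K.

T_H ≈ 307 K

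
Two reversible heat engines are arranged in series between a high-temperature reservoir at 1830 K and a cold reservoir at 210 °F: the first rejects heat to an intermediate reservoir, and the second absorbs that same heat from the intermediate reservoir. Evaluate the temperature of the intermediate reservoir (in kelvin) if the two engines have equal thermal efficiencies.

T_C = 210 °F → (210 − 32) × 5/9 = 98.89 °C = 372.04 K.
Equal efficiencies require 1 − T_m/T_H = 1 − T_C/T_m, i.e. T_m/T_H = T_C/T_m, so T_m = √(T_H·T_C) = √(1830.00 × 372.04) = 825.1 K.

T_m ≈ 825.1 K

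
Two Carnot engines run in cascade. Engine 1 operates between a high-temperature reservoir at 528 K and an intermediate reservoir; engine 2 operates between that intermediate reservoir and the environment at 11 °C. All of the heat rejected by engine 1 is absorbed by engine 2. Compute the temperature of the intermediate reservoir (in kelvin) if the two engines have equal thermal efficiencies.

T_m ≈ 387.3 K

T_C = 11 °C → 11 + 273.15 = 284.15 K.
Equal efficiencies require 1 − T_m/T_H = 1 − T_C/T_m, i.e. T_m/T_H = T_C/T_m, so T_m = √(T_H·T_C) = √(528.00 × 284.15) = 387.3 K.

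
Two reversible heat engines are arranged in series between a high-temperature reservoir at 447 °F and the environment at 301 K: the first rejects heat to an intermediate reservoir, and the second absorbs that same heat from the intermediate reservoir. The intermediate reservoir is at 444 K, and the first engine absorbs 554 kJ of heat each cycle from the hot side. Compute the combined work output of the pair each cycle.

T_H = 447 °F → (447 − 32) × 5/9 = 230.56 °C = 503.71 K.
Two reversible stages in series are equivalent to a single Carnot engine between T_H and T_C, so η_total = 1 − T_C/T_H = 1 − 301.00/503.71 = 0.4024.
W_total = η_total · Q_H = 0.4024 × 554 = 223 kJ.

W_total ≈ 223 kJ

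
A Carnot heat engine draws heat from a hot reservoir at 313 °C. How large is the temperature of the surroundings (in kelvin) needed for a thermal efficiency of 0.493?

T_H = 313 °C → 313 + 273.15 = 586.15 K.
From η = 1 − T_C/T_H, T_C = T_H·(1 − η) = 586.15 × (1 − 0.493) = 297 K.

T_C ≈ 297 K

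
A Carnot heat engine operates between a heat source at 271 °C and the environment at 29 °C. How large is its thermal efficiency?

η ≈ 0.445

T_H = 271 °C → 271 + 273.15 = 544.15 K.
T_C = 29 °C → 29 + 273.15 = 302.15 K.
The Carnot efficiency is η = 1 − T_C/T_H = 1 − 302.15/544.15 = 0.445.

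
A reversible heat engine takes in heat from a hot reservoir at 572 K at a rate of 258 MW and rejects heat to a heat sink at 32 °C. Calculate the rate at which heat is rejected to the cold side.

T_C = 32 °C → 32 + 273.15 = 305.15 K.
For a reversible engine, η = 1 − T_C/T_H = 1 − 305.15/572.00 = 0.4665.
For a reversible cycle Q_C/Q_H = T_C/T_H, so Q_C = 258 × 305.15/572.00 = 138 MW.

Q̇_C ≈ 138 MW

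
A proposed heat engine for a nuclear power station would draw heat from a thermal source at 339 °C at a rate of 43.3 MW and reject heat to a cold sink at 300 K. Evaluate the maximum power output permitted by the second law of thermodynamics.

Ẇ_max ≈ 22.1 MW

T_H = 339 °C → 339 + 273.15 = 612.15 K.
By the Carnot theorem, η_max = 1 − T_C/T_H = 1 − 300.00/612.15 = 0.5099.
W_max = η_max · Q_H = 0.5099 × 43.3 = 22.1 MW.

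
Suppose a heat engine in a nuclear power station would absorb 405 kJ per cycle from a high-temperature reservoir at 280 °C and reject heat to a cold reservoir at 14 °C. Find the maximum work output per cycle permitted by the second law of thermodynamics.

W_max ≈ 195 kJ

T_H = 280 °C → 280 + 273.15 = 553.15 K.
T_C = 14 °C → 14 + 273.15 = 287.15 K.
By the Carnot theorem, η_max = 1 − T_C/T_H = 1 − 287.15/553.15 = 0.4809.
W_max = η_max · Q_H = 0.4809 × 405 = 195 kJ.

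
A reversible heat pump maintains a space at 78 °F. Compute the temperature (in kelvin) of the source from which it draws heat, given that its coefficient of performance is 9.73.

T_C ≈ 268 K

T_H = 78 °F → (78 − 32) × 5/9 = 25.56 °C = 298.71 K.
COP_HP = T_H/(T_H − T_C) ⇒ T_C = T_H·(COP_HP − 1)/COP_HP = 298.71 × (9.73 − 1)/9.73 = 268 K.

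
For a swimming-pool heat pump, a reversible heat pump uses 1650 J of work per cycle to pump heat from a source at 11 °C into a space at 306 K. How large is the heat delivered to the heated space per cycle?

T_C = 11 °C → 11 + 273.15 = 284.15 K.
For a reversible heat pump, COP_HP = T_H/(T_H − T_C) = 306.00/21.85 = 14.0046.
Q_H = COP_HP · W = 14.0046 × 1650 = 23100 J.

Q_H ≈ 23100 J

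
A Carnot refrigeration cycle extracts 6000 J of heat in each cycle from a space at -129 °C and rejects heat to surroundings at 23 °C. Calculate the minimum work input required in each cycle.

W_in ≈ 6327 J

T_H = 23 °C → 23 + 273.15 = 296.15 K.
T_C = -129 °C → -129 + 273.15 = 144.15 K.
The reversible coefficient of performance is COP_R = T_C/(T_H − T_C) = 144.15/152.00 = 0.9484.
W = Q_C/COP_R = 6000/0.9484 = 6327 J.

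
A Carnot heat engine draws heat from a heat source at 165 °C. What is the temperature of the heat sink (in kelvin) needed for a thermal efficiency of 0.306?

T_H = 165 °C → 165 + 273.15 = 438.15 K.
From η = 1 − T_C/T_H, T_C = T_H·(1 − η) = 438.15 × (1 − 0.306) = 304.1 K.

T_C ≈ 304.1 K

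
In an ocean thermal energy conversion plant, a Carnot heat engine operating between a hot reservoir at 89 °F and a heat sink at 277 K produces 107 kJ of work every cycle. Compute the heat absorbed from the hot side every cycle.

T_H = 89 °F → (89 − 32) × 5/9 = 31.67 °C = 304.82 K.
η_rev = 1 − T_C/T_H = 1 − 277.00/304.82 = 0.0913.
Q_H = W/η = 107/0.0913 = 1170 kJ.

Q_H ≈ 1170 kJ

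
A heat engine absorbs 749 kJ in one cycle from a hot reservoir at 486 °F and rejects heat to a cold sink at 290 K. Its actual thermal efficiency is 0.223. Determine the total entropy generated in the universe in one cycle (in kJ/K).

T_H = 486 °F → (486 − 32) × 5/9 = 252.22 °C = 525.37 K.
W = η·Q_H = 0.223 × 749 = 167.0 kJ, so Q_C = Q_H − W = 582.0 kJ.
Reservoir entropy changes: ΔS_H = −Q_H/T_H = −749/525.37 = -1.426 kJ/K and ΔS_C = +Q_C/T_C = 582.0/290.00 = 2.007 kJ/K.
ΔS_univ = −Q_H/T_H + Q_C/T_C = 0.5811 kJ/K (> 0, since η = 0.223 < η_Carnot = 0.448).

ΔS_univ ≈ 0.5811 kJ/K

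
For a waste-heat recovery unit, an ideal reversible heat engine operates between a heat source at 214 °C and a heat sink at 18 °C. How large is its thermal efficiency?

T_H = 214 °C → 214 + 273.15 = 487.15 K.
T_C = 18 °C → 18 + 273.15 = 291.15 K.
Carnot efficiency: η = 1 − T_C/T_H = 1 − 291.15/487.15 = 0.4023.

η ≈ 0.4023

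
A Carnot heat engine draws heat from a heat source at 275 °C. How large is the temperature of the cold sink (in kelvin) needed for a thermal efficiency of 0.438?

T_C ≈ 308 K

T_H = 275 °C → 275 + 273.15 = 548.15 K.
From η = 1 − T_C/T_H, T_C = T_H·(1 − η) = 548.15 × (1 − 0.438) = 308 K.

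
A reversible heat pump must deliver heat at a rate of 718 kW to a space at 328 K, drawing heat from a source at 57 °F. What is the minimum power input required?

T_C = 57 °F → (57 − 32) × 5/9 = 13.89 °C = 287.04 K.
Reversible heating COP: COP_HP = T_H/(T_H − T_C) = 328.00/40.96 = 8.0076.
W = Q_H/COP_HP = 718/8.0076 = 89.7 kW.

Ẇ_in ≈ 89.7 kW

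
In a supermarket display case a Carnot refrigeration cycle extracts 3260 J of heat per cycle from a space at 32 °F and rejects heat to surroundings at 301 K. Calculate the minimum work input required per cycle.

T_C = 32 °F → (32 − 32) × 5/9 = 0.00 °C = 273.15 K.
The reversible coefficient of performance is COP_R = T_C/(T_H − T_C) = 273.15/27.85 = 9.8079.
W = Q_C/COP_R = 3260/9.8079 = 332 J.

W_in ≈ 332 J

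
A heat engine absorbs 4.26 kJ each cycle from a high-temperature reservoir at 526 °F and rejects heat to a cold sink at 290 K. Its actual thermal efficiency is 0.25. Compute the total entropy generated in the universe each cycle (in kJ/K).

ΔS_univ ≈ 0.00324 kJ/K

T_H = 526 °F → (526 − 32) × 5/9 = 274.44 °C = 547.59 K.
W = η·Q_H = 0.25 × 4.26 = 1.065 kJ, so Q_C = Q_H − W = 3.195 kJ.
The hot reservoir loses entropy Q_H/T_H = 4.26/547.59 = 0.007779 kJ/K; the cold reservoir gains Q_C/T_C = 3.195/290.00 = 0.01102 kJ/K.
ΔS_univ = −Q_H/T_H + Q_C/T_C = 0.00324 kJ/K (> 0, since η = 0.25 < η_Carnot = 0.470).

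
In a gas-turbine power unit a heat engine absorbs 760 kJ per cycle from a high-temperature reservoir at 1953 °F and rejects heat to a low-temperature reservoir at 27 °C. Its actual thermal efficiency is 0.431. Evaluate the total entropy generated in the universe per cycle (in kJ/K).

ΔS_univ ≈ 0.874 kJ/K

T_H = 1953 °F → (1953 − 32) × 5/9 = 1067.22 °C = 1340.37 K.
T_C = 27 °C → 27 + 273.15 = 300.15 K.
W = η·Q_H = 0.431 × 760 = 327.6 kJ, so Q_C = Q_H − W = 432.4 kJ.
Entropy balance on the reservoirs: −Q_H/T_H = -0.5670 kJ/K, +Q_C/T_C = 1.441 kJ/K.
ΔS_univ = −Q_H/T_H + Q_C/T_C = 0.874 kJ/K (> 0, since η = 0.431 < η_Carnot = 0.776).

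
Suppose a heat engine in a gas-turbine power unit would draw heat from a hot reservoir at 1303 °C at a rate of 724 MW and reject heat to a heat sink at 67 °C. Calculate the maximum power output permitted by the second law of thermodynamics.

T_H = 1303 °C → 1303 + 273.15 = 1576.15 K.
T_C = 67 °C → 67 + 273.15 = 340.15 K.
No engine can exceed the Carnot limit: η_max = 1 − T_C/T_H = 1 − 340.15/1576.15 = 0.7842.
W_max = η_max · Q_H = 0.7842 × 724 = 568 MW.

Ẇ_max ≈ 568 MW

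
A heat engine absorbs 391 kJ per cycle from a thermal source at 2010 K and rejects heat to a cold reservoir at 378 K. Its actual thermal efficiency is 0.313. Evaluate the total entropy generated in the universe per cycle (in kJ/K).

ΔS_univ ≈ 0.5161 kJ/K

W = η·Q_H = 0.313 × 391 = 122.4 kJ, so Q_C = Q_H − W = 268.6 kJ.
The hot reservoir loses entropy Q_H/T_H = 391/2010.00 = 0.1945 kJ/K; the cold reservoir gains Q_C/T_C = 268.6/378.00 = 0.7106 kJ/K.
ΔS_univ = −Q_H/T_H + Q_C/T_C = 0.5161 kJ/K (> 0, since η = 0.313 < η_Carnot = 0.812).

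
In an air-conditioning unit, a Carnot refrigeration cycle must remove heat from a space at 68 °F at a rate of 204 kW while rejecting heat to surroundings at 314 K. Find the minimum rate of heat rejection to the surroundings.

T_C = 68 °F → (68 − 32) × 5/9 = 20.00 °C = 293.15 K.
For a reversible cycle Q_H/Q_C = T_H/T_C, so Q_H = Q_C·T_H/T_C = 204 × 314.00/293.15 = 218.5 kW.

Q̇_H ≈ 218.5 kW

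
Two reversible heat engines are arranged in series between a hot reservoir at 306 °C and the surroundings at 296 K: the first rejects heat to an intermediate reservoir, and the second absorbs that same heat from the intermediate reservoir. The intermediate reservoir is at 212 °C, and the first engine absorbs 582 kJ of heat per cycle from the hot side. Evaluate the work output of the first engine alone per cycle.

T_H = 306 °C → 306 + 273.15 = 579.15 K.
T_m = 212 °C → 212 + 273.15 = 485.15 K.
First-stage efficiency η₁ = 1 − T_m/T_H = 1 − 485.15/579.15 = 0.1623.
W₁ = η₁·Q_H = 0.1623 × 582 = 94.5 kJ.

W₁ ≈ 94.5 kJ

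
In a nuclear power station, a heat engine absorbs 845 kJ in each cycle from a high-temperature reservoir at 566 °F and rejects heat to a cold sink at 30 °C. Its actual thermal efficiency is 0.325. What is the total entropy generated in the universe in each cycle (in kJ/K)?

T_H = 566 °F → (566 − 32) × 5/9 = 296.67 °C = 569.82 K.
T_C = 30 °C → 30 + 273.15 = 303.15 K.
W = η·Q_H = 0.325 × 845 = 274.6 kJ, so Q_C = Q_H − W = 570.4 kJ.
The hot reservoir loses entropy Q_H/T_H = 845/569.82 = 1.483 kJ/K; the cold reservoir gains Q_C/T_C = 570.4/303.15 = 1.881 kJ/K.
ΔS_univ = −Q_H/T_H + Q_C/T_C = 0.399 kJ/K (> 0, since η = 0.325 < η_Carnot = 0.468).

ΔS_univ ≈ 0.399 kJ/K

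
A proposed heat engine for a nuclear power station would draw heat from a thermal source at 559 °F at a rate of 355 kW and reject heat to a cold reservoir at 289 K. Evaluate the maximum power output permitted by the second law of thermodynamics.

Ẇ_max ≈ 174 kW

T_H = 559 °F → (559 − 32) × 5/9 = 292.78 °C = 565.93 K.
The upper bound on efficiency is η_max = 1 − T_C/T_H = 1 − 289.00/565.93 = 0.4893.
W_max = η_max · Q_H = 0.4893 × 355 = 174 kW.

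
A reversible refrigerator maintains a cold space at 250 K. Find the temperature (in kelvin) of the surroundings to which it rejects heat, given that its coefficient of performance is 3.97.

T_H ≈ 313 K

COP_R = T_C/(T_H − T_C) ⇒ T_H = T_C·(1 + 1/COP_R) = 250.00 × (1 + 1/3.97) = 313 K.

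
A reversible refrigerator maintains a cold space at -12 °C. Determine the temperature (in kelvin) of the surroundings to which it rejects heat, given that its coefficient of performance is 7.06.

T_H ≈ 298.1 K

T_C = -12 °C → -12 + 273.15 = 261.15 K.
COP_R = T_C/(T_H − T_C) ⇒ T_H = T_C·(1 + 1/COP_R) = 261.15 × (1 + 1/7.06) = 298.1 K.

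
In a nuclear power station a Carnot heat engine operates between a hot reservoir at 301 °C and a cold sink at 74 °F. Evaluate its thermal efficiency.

T_H = 301 °C → 301 + 273.15 = 574.15 K.
T_C = 74 °F → (74 − 32) × 5/9 = 23.33 °C = 296.48 K.
The Carnot efficiency is η = 1 − T_C/T_H = 1 − 296.48/574.15 = 0.484.

η ≈ 0.484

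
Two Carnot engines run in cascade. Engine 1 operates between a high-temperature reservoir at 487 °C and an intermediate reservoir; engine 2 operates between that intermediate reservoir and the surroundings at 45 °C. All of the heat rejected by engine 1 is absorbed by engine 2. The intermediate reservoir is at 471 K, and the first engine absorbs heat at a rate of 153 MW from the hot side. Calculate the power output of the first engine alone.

T_H = 487 °C → 487 + 273.15 = 760.15 K.
T_C = 45 °C → 45 + 273.15 = 318.15 K.
First-stage efficiency η₁ = 1 − T_m/T_H = 1 − 471.00/760.15 = 0.3804.
W₁ = η₁·Q_H = 0.3804 × 153 = 58.20 MW.

Ẇ₁ ≈ 58.20 MW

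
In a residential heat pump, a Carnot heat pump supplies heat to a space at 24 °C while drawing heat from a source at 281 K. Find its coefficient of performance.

COP_HP ≈ 18.4

T_H = 24 °C → 24 + 273.15 = 297.15 K.
The Carnot heat-pump COP is COP_HP = T_H/(T_H − T_C) = 297.15/(297.15 − 281.00) = 18.4.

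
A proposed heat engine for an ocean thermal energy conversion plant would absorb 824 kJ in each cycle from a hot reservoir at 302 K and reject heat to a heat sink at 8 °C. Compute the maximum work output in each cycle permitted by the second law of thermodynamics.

T_C = 8 °C → 8 + 273.15 = 281.15 K.
By the Carnot theorem, η_max = 1 − T_C/T_H = 1 − 281.15/302.00 = 0.0690.
W_max = η_max · Q_H = 0.0690 × 824 = 56.89 kJ.

W_max ≈ 56.89 kJ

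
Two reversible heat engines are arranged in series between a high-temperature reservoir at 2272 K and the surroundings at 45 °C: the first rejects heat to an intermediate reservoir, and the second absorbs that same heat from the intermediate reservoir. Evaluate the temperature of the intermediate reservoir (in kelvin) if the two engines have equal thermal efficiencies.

T_C = 45 °C → 45 + 273.15 = 318.15 K.
Equal efficiencies require 1 − T_m/T_H = 1 − T_C/T_m, i.e. T_m/T_H = T_C/T_m, so T_m = √(T_H·T_C) = √(2272.00 × 318.15) = 850.2 K.

T_m ≈ 850.2 K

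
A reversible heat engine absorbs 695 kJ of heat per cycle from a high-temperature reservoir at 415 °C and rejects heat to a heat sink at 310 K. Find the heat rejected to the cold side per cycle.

T_H = 415 °C → 415 + 273.15 = 688.15 K.
Carnot efficiency: η = 1 − T_C/T_H = 1 − 310.00/688.15 = 0.5495.
For a reversible cycle Q_C/Q_H = T_C/T_H, so Q_C = 695 × 310.00/688.15 = 313 kJ.

Q_C ≈ 313 kJ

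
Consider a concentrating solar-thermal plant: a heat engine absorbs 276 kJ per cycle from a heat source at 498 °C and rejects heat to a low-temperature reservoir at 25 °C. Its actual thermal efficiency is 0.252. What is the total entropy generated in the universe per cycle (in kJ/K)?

ΔS_univ ≈ 0.335 kJ/K

T_H = 498 °C → 498 + 273.15 = 771.15 K.
T_C = 25 °C → 25 + 273.15 = 298.15 K.
W = η·Q_H = 0.252 × 276 = 69.55 kJ, so Q_C = Q_H − W = 206.4 kJ.
Reservoir entropy changes: ΔS_H = −Q_H/T_H = −276/771.15 = -0.3579 kJ/K and ΔS_C = +Q_C/T_C = 206.4/298.15 = 0.6924 kJ/K.
ΔS_univ = −Q_H/T_H + Q_C/T_C = 0.335 kJ/K (> 0, since η = 0.252 < η_Carnot = 0.613).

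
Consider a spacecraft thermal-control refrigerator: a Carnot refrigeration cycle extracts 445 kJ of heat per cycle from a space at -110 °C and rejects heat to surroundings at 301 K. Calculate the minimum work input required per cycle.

T_C = -110 °C → -110 + 273.15 = 163.15 K.
COP_R = T_C/(T_H − T_C) = 163.15/137.85 = 1.1835.
W = Q_C/COP_R = 445/1.1835 = 376.0 kJ.

W_in ≈ 376.0 kJ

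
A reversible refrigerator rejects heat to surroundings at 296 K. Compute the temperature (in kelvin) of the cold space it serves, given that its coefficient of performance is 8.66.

COP_R = T_C/(T_H − T_C) ⇒ T_C = T_H·COP_R/(1 + COP_R) = 296.00 × 8.66/(1 + 8.66) = 265 K.

T_C ≈ 265 K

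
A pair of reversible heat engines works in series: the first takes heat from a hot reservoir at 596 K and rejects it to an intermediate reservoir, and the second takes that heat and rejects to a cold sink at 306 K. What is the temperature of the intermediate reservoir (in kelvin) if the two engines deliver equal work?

T_m ≈ 451.0 K

For reversible stages Q_m = Q_H·(T_m/T_H). Setting W₁ = Q_H(1 − T_m/T_H) equal to W₂ = Q_m(1 − T_C/T_m) = Q_H·(T_m − T_C)/T_H gives T_H − T_m = T_m − T_C, so T_m = (T_H + T_C)/2 = (596.00 + 306.00)/2 = 451.0 K.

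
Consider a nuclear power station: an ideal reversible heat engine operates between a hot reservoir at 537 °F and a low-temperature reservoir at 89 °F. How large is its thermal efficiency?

η ≈ 0.449

T_H = 537 °F → (537 − 32) × 5/9 = 280.56 °C = 553.71 K.
T_C = 89 °F → (89 − 32) × 5/9 = 31.67 °C = 304.82 K.
η_rev = 1 − T_C/T_H = 1 − 304.82/553.71 = 0.449.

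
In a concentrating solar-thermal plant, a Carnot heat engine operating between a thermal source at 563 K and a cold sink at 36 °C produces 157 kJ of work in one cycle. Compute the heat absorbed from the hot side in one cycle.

Q_H ≈ 348.2 kJ

T_C = 36 °C → 36 + 273.15 = 309.15 K.
Since the cycle is reversible, η = 1 − T_C/T_H = 1 − 309.15/563.00 = 0.4509.
Q_H = W/η = 157/0.4509 = 348.2 kJ.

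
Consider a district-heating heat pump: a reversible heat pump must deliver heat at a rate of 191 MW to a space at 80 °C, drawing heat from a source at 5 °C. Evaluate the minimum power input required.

T_H = 80 °C → 80 + 273.15 = 353.15 K.
T_C = 5 °C → 5 + 273.15 = 278.15 K.
COP_HP = T_H/(T_H − T_C) = 353.15/75.00 = 4.7087.
W = Q_H/COP_HP = 191/4.7087 = 40.6 MW.

Ẇ_in ≈ 40.6 MW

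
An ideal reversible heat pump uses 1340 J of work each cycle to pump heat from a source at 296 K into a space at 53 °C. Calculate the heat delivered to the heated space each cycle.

Q_H ≈ 14500 J

T_H = 53 °C → 53 + 273.15 = 326.15 K.
The Carnot heat-pump COP is COP_HP = T_H/(T_H − T_C) = 326.15/30.15 = 10.8176.
Q_H = COP_HP · W = 10.8176 × 1340 = 14500 J.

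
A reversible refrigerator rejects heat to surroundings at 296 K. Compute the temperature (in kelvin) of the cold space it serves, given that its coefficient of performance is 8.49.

COP_R = T_C/(T_H − T_C) ⇒ T_C = T_H·COP_R/(1 + COP_R) = 296.00 × 8.49/(1 + 8.49) = 265 K.

T_C ≈ 265 K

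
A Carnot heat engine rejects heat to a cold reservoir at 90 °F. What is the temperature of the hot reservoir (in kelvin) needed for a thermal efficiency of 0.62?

T_H ≈ 804 K

T_C = 90 °F → (90 − 32) × 5/9 = 32.22 °C = 305.37 K.
From η = 1 − T_C/T_H, solving for T_H gives T_H = T_C/(1 − η) = 305.37/(1 − 0.62) = 804 K.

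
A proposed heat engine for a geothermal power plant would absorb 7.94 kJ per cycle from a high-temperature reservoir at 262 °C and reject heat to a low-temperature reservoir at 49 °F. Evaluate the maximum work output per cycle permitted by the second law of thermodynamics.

T_H = 262 °C → 262 + 273.15 = 535.15 K.
T_C = 49 °F → (49 − 32) × 5/9 = 9.44 °C = 282.59 K.
The second-law ceiling is the Carnot efficiency, η_max = 1 − T_C/T_H = 1 − 282.59/535.15 = 0.4719.
W_max = η_max · Q_H = 0.4719 × 7.94 = 3.75 kJ.

W_max ≈ 3.75 kJ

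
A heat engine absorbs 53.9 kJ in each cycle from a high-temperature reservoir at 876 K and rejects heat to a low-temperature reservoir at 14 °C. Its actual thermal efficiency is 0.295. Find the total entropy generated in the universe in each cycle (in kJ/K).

T_C = 14 °C → 14 + 273.15 = 287.15 K.
W = η·Q_H = 0.295 × 53.9 = 15.90 kJ, so Q_C = Q_H − W = 38.00 kJ.
The hot reservoir loses entropy Q_H/T_H = 53.9/876.00 = 0.06153 kJ/K; the cold reservoir gains Q_C/T_C = 38.00/287.15 = 0.1323 kJ/K.
ΔS_univ = −Q_H/T_H + Q_C/T_C = 0.0708 kJ/K (> 0, since η = 0.295 < η_Carnot = 0.672).

ΔS_univ ≈ 0.0708 kJ/K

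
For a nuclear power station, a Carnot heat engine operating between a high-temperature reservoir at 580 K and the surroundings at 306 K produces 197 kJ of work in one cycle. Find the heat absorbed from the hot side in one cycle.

η_rev = 1 − T_C/T_H = 1 − 306.00/580.00 = 0.4724.
Q_H = W/η = 197/0.4724 = 417.0 kJ.

Q_H ≈ 417.0 kJ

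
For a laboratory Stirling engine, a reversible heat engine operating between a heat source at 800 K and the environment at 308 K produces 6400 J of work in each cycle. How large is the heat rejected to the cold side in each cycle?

Q_C ≈ 4010 J

Since the cycle is reversible, η = 1 − T_C/T_H = 1 − 308.00/800.00 = 0.6150.
Since Q_C/Q_H = T_C/T_H and Q_H = W/η, Q_C = W·T_C/(T_H − T_C) = 6400 × 308.00/492.00 = 4010 J.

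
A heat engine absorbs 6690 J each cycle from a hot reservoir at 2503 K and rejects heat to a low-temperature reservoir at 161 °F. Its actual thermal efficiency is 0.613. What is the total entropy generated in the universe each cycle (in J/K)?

ΔS_univ ≈ 4.84 J/K

T_C = 161 °F → (161 − 32) × 5/9 = 71.67 °C = 344.82 K.
W = η·Q_H = 0.613 × 6690 = 4101 J, so Q_C = Q_H − W = 2589 J.
Entropy balance on the reservoirs: −Q_H/T_H = -2.673 J/K, +Q_C/T_C = 7.508 J/K.
ΔS_univ = −Q_H/T_H + Q_C/T_C = 4.84 J/K (> 0, since η = 0.613 < η_Carnot = 0.862).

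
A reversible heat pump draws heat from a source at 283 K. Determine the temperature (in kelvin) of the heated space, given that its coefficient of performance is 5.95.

COP_HP = T_H/(T_H − T_C) ⇒ T_H = T_C·COP_HP/(COP_HP − 1) = 283.00 × 5.95/(5.95 − 1) = 340 K.

T_H ≈ 340 K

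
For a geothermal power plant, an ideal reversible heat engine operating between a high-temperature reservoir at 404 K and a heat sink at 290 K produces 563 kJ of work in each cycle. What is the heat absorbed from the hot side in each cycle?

Q_H ≈ 2000 kJ

The Carnot efficiency is η = 1 − T_C/T_H = 1 − 290.00/404.00 = 0.2822.
Q_H = W/η = 563/0.2822 = 2000 kJ.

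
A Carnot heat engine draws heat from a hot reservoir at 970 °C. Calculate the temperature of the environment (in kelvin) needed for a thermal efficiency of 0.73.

T_C ≈ 336 K

T_H = 970 °C → 970 + 273.15 = 1243.15 K.
From η = 1 − T_C/T_H, T_C = T_H·(1 − η) = 1243.15 × (1 − 0.73) = 336 K.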